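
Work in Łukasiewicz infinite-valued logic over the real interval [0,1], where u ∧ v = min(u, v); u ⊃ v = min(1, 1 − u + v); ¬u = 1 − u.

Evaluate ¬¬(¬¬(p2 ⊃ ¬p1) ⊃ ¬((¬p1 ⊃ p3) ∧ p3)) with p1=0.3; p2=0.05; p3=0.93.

¬p1: Łukasiewicz ¬ gives 1 − 0.3 = 0.7
(p2 ⊃ ¬p1): min(1, 1 − 0.05 + 0.7) = 1
¬(p2 ⊃ ¬p1): Łukasiewicz ¬ gives 1 − 1 = 0
¬¬(p2 ⊃ ¬p1): Łukasiewicz ¬ gives 1 − 0 = 1
¬p1: Łukasiewicz ¬ gives 1 − 0.3 = 0.7
(¬p1 ⊃ p3): min(1, 1 − 0.7 + 0.93) = 1
((¬p1 ⊃ p3) ∧ p3) = min(1, 0.93) = 0.93
¬((¬p1 ⊃ p3) ∧ p3): Łukasiewicz ¬ gives 1 − 0.93 = 0.07
(¬¬(p2 ⊃ ¬p1) ⊃ ¬((¬p1 ⊃ p3) ∧ p3)): min(1, 1 − 1 + 0.07) = 0.07
¬(¬¬(p2 ⊃ ¬p1) ⊃ ¬((¬p1 ⊃ p3) ∧ p3)): Łukasiewicz ¬ gives 1 − 0.07 = 0.93
¬¬(¬¬(p2 ⊃ ¬p1) ⊃ ¬((¬p1 ⊃ p3) ∧ p3)): Łukasiewicz ¬ gives 1 − 0.93 = 0.07

0.07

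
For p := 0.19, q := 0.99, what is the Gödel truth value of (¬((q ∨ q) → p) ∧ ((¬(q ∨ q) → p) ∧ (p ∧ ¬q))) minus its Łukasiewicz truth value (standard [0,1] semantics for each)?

-0.01

Gödel evaluation:
  (q ∨ q) = max(0.99, 0.99) = 0.99
  ((q ∨ q) → p): 0.99 > 0.19, so result = 0.19
  ¬((q ∨ q) → p): Gödel ¬ of 0.19 = 0 (operand ≠ 0)
  (q ∨ q) = max(0.99, 0.99) = 0.99
  ¬(q ∨ q): Gödel ¬ of 0.99 = 0 (operand ≠ 0)
  (¬(q ∨ q) → p): 0 ≤ 0.19, so result = 1
  ¬q: Gödel ¬ of 0.99 = 0 (operand ≠ 0)
  (p ∧ ¬q) = min(0.19, 0) = 0
  ((¬(q ∨ q) → p) ∧ (p ∧ ¬q)) = min(1, 0) = 0
  (¬((q ∨ q) → p) ∧ ((¬(q ∨ q) → p) ∧ (p ∧ ¬q))) = min(0, 0) = 0
  Gödel value = 0
Łukasiewicz evaluation:
  (q ∨ q) = max(0.99, 0.99) = 0.99
  ((q ∨ q) → p): min(1, 1 − 0.99 + 0.19) = 0.2
  ¬((q ∨ q) → p): Łukasiewicz ¬ gives 1 − 0.2 = 0.8
  (q ∨ q) = max(0.99, 0.99) = 0.99
  ¬(q ∨ q): Łukasiewicz ¬ gives 1 − 0.99 = 0.01
  (¬(q ∨ q) → p): min(1, 1 − 0.01 + 0.19) = 1
  ¬q: Łukasiewicz ¬ gives 1 − 0.99 = 0.01
  (p ∧ ¬q) = min(0.19, 0.01) = 0.01
  ((¬(q ∨ q) → p) ∧ (p ∧ ¬q)) = min(1, 0.01) = 0.01
  (¬((q ∨ q) → p) ∧ ((¬(q ∨ q) → p) ∧ (p ∧ ¬q))) = min(0.8, 0.01) = 0.01
  Łukasiewicz value = 0.01
Difference: 0 − 0.01 = -0.01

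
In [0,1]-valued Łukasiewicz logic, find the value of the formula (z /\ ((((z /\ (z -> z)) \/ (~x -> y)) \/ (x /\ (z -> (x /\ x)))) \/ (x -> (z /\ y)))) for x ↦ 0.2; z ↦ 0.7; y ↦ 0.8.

0.70

(z -> z): min(1, 1 − 0.7 + 0.7) = 1
(z /\ (z -> z)) = min(0.7, 1) = 0.7
~x: Łukasiewicz ¬ gives 1 − 0.2 = 0.8
(~x -> y): min(1, 1 − 0.8 + 0.8) = 1
((z /\ (z -> z)) \/ (~x -> y)) = max(0.7, 1) = 1
(x /\ x) = min(0.2, 0.2) = 0.2
(z -> (x /\ x)): min(1, 1 − 0.7 + 0.2) = 0.5
(x /\ (z -> (x /\ x))) = min(0.2, 0.5) = 0.2
(((z /\ (z -> z)) \/ (~x -> y)) \/ (x /\ (z -> (x /\ x)))) = max(1, 0.2) = 1
(z /\ y) = min(0.7, 0.8) = 0.7
(x -> (z /\ y)): min(1, 1 − 0.2 + 0.7) = 1
((((z /\ (z -> z)) \/ (~x -> y)) \/ (x /\ (z -> (x /\ x)))) \/ (x -> (z /\ y))) = max(1, 1) = 1
(z /\ ((((z /\ (z -> z)) \/ (~x -> y)) \/ (x /\ (z -> (x /\ x)))) \/ (x -> (z /\ y)))) = min(0.7, 1) = 0.7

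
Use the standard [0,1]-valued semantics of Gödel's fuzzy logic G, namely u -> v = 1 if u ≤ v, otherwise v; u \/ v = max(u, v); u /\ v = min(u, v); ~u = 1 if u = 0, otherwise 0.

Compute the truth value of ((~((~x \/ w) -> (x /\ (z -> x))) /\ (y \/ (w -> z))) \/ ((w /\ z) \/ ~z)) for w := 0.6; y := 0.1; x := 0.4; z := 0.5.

~x: Gödel ¬ of 0.4 = 0 (operand ≠ 0)
(~x \/ w) = max(0, 0.6) = 0.6
(z -> x): 0.5 > 0.4, so result = 0.4
(x /\ (z -> x)) = min(0.4, 0.4) = 0.4
((~x \/ w) -> (x /\ (z -> x))): 0.6 > 0.4, so result = 0.4
~((~x \/ w) -> (x /\ (z -> x))): Gödel ¬ of 0.4 = 0 (operand ≠ 0)
(w -> z): 0.6 > 0.5, so result = 0.5
(y \/ (w -> z)) = max(0.1, 0.5) = 0.5
(~((~x \/ w) -> (x /\ (z -> x))) /\ (y \/ (w -> z))) = min(0, 0.5) = 0
(w /\ z) = min(0.6, 0.5) = 0.5
~z: Gödel ¬ of 0.5 = 0 (operand ≠ 0)
((w /\ z) \/ ~z) = max(0.5, 0) = 0.5
((~((~x \/ w) -> (x /\ (z -> x))) /\ (y \/ (w -> z))) \/ ((w /\ z) \/ ~z)) = max(0, 0.5) = 0.5

0.50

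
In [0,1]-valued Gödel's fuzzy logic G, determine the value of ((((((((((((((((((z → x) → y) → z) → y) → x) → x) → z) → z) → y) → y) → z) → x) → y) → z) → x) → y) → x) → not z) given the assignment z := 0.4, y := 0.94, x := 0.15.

0.00

(z → x): 0.4 > 0.15, so result = 0.15
((z → x) → y): 0.15 ≤ 0.94, so result = 1
(((z → x) → y) → z): 1 > 0.4, so result = 0.4
((((z → x) → y) → z) → y): 0.4 ≤ 0.94, so result = 1
(((((z → x) → y) → z) → y) → x): 1 > 0.15, so result = 0.15
((((((z → x) → y) → z) → y) → x) → x): 0.15 ≤ 0.15, so result = 1
(((((((z → x) → y) → z) → y) → x) → x) → z): 1 > 0.4, so result = 0.4
((((((((z → x) → y) → z) → y) → x) → x) → z) → z): 0.4 ≤ 0.4, so result = 1
(((((((((z → x) → y) → z) → y) → x) → x) → z) → z) → y): 1 > 0.94, so result = 0.94
((((((((((z → x) → y) → z) → y) → x) → x) → z) → z) → y) → y): 0.94 ≤ 0.94, so result = 1
(((((((((((z → x) → y) → z) → y) → x) → x) → z) → z) → y) → y) → z): 1 > 0.4, so result = 0.4
((((((((((((z → x) → y) → z) → y) → x) → x) → z) → z) → y) → y) → z) → x): 0.4 > 0.15, so result = 0.15
(((((((((((((z → x) → y) → z) → y) → x) → x) → z) → z) → y) → y) → z) → x) → y): 0.15 ≤ 0.94, so result = 1
((((((((((((((z → x) → y) → z) → y) → x) → x) → z) → z) → y) → y) → z) → x) → y) → z): 1 > 0.4, so result = 0.4
(((((((((((((((z → x) → y) → z) → y) → x) → x) → z) → z) → y) → y) → z) → x) → y) → z) → x): 0.4 > 0.15, so result = 0.15
((((((((((((((((z → x) → y) → z) → y) → x) → x) → z) → z) → y) → y) → z) → x) → y) → z) → x) → y): 0.15 ≤ 0.94, so result = 1
(((((((((((((((((z → x) → y) → z) → y) → x) → x) → z) → z) → y) → y) → z) → x) → y) → z) → x) → y) → x): 1 > 0.15, so result = 0.15
not z: Gödel ¬ of 0.4 = 0 (operand ≠ 0)
((((((((((((((((((z → x) → y) → z) → y) → x) → x) → z) → z) → y) → y) → z) → x) → y) → z) → x) → y) → x) → not z): 0.15 > 0, so result = 0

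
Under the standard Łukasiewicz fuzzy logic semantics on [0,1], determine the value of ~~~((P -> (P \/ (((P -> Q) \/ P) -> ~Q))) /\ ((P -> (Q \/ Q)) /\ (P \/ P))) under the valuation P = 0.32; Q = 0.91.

(P -> Q): min(1, 1 − 0.32 + 0.91) = 1
((P -> Q) \/ P) = max(1, 0.32) = 1
~Q: Łukasiewicz ¬ gives 1 − 0.91 = 0.09
(((P -> Q) \/ P) -> ~Q): min(1, 1 − 1 + 0.09) = 0.09
(P \/ (((P -> Q) \/ P) -> ~Q)) = max(0.32, 0.09) = 0.32
(P -> (P \/ (((P -> Q) \/ P) -> ~Q))): min(1, 1 − 0.32 + 0.32) = 1
(Q \/ Q) = max(0.91, 0.91) = 0.91
(P -> (Q \/ Q)): min(1, 1 − 0.32 + 0.91) = 1
(P \/ P) = max(0.32, 0.32) = 0.32
((P -> (Q \/ Q)) /\ (P \/ P)) = min(1, 0.32) = 0.32
((P -> (P \/ (((P -> Q) \/ P) -> ~Q))) /\ ((P -> (Q \/ Q)) /\ (P \/ P))) = min(1, 0.32) = 0.32
~((P -> (P \/ (((P -> Q) \/ P) -> ~Q))) /\ ((P -> (Q \/ Q)) /\ (P \/ P))): Łukasiewicz ¬ gives 1 − 0.32 = 0.68
~~((P -> (P \/ (((P -> Q) \/ P) -> ~Q))) /\ ((P -> (Q \/ Q)) /\ (P \/ P))): Łukasiewicz ¬ gives 1 − 0.68 = 0.32
~~~((P -> (P \/ (((P -> Q) \/ P) -> ~Q))) /\ ((P -> (Q \/ Q)) /\ (P \/ P))): Łukasiewicz ¬ gives 1 − 0.32 = 0.68

0.68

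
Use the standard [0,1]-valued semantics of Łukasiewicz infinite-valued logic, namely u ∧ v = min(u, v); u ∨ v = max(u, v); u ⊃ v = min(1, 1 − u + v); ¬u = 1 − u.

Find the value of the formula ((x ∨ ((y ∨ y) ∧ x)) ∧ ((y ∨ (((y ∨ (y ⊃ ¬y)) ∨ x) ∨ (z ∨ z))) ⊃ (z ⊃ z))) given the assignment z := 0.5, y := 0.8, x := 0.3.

(y ∨ y) = max(0.8, 0.8) = 0.8
((y ∨ y) ∧ x) = min(0.8, 0.3) = 0.3
(x ∨ ((y ∨ y) ∧ x)) = max(0.3, 0.3) = 0.3
¬y: Łukasiewicz ¬ gives 1 − 0.8 = 0.2
(y ⊃ ¬y): min(1, 1 − 0.8 + 0.2) = 0.4
(y ∨ (y ⊃ ¬y)) = max(0.8, 0.4) = 0.8
((y ∨ (y ⊃ ¬y)) ∨ x) = max(0.8, 0.3) = 0.8
(z ∨ z) = max(0.5, 0.5) = 0.5
(((y ∨ (y ⊃ ¬y)) ∨ x) ∨ (z ∨ z)) = max(0.8, 0.5) = 0.8
(y ∨ (((y ∨ (y ⊃ ¬y)) ∨ x) ∨ (z ∨ z))) = max(0.8, 0.8) = 0.8
(z ⊃ z): min(1, 1 − 0.5 + 0.5) = 1
((y ∨ (((y ∨ (y ⊃ ¬y)) ∨ x) ∨ (z ∨ z))) ⊃ (z ⊃ z)): min(1, 1 − 0.8 + 1) = 1
((x ∨ ((y ∨ y) ∧ x)) ∧ ((y ∨ (((y ∨ (y ⊃ ¬y)) ∨ x) ∨ (z ∨ z))) ⊃ (z ⊃ z))) = min(0.3, 1) = 0.3

0.30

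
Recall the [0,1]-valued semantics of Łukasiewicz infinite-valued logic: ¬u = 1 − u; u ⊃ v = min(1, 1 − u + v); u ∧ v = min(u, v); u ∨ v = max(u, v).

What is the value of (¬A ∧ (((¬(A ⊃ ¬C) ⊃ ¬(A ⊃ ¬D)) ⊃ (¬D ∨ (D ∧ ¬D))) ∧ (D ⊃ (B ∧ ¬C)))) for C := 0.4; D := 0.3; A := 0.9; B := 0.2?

¬A: Łukasiewicz ¬ gives 1 − 0.9 = 0.1
¬C: Łukasiewicz ¬ gives 1 − 0.4 = 0.6
(A ⊃ ¬C): min(1, 1 − 0.9 + 0.6) = 0.7
¬(A ⊃ ¬C): Łukasiewicz ¬ gives 1 − 0.7 = 0.3
¬D: Łukasiewicz ¬ gives 1 − 0.3 = 0.7
(A ⊃ ¬D): min(1, 1 − 0.9 + 0.7) = 0.8
¬(A ⊃ ¬D): Łukasiewicz ¬ gives 1 − 0.8 = 0.2
(¬(A ⊃ ¬C) ⊃ ¬(A ⊃ ¬D)): min(1, 1 − 0.3 + 0.2) = 0.9
¬D: Łukasiewicz ¬ gives 1 − 0.3 = 0.7
¬D: Łukasiewicz ¬ gives 1 − 0.3 = 0.7
(D ∧ ¬D) = min(0.3, 0.7) = 0.3
(¬D ∨ (D ∧ ¬D)) = max(0.7, 0.3) = 0.7
((¬(A ⊃ ¬C) ⊃ ¬(A ⊃ ¬D)) ⊃ (¬D ∨ (D ∧ ¬D))): min(1, 1 − 0.9 + 0.7) = 0.8
¬C: Łukasiewicz ¬ gives 1 − 0.4 = 0.6
(B ∧ ¬C) = min(0.2, 0.6) = 0.2
(D ⊃ (B ∧ ¬C)): min(1, 1 − 0.3 + 0.2) = 0.9
(((¬(A ⊃ ¬C) ⊃ ¬(A ⊃ ¬D)) ⊃ (¬D ∨ (D ∧ ¬D))) ∧ (D ⊃ (B ∧ ¬C))) = min(0.8, 0.9) = 0.8
(¬A ∧ (((¬(A ⊃ ¬C) ⊃ ¬(A ⊃ ¬D)) ⊃ (¬D ∨ (D ∧ ¬D))) ∧ (D ⊃ (B ∧ ¬C)))) = min(0.1, 0.8) = 0.1

0.10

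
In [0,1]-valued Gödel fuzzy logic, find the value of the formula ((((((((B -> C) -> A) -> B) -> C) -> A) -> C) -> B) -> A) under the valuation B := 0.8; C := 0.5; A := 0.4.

0.40

(B -> C): 0.8 > 0.5, so result = 0.5
((B -> C) -> A): 0.5 > 0.4, so result = 0.4
(((B -> C) -> A) -> B): 0.4 ≤ 0.8, so result = 1
((((B -> C) -> A) -> B) -> C): 1 > 0.5, so result = 0.5
(((((B -> C) -> A) -> B) -> C) -> A): 0.5 > 0.4, so result = 0.4
((((((B -> C) -> A) -> B) -> C) -> A) -> C): 0.4 ≤ 0.5, so result = 1
(((((((B -> C) -> A) -> B) -> C) -> A) -> C) -> B): 1 > 0.8, so result = 0.8
((((((((B -> C) -> A) -> B) -> C) -> A) -> C) -> B) -> A): 0.8 > 0.4, so result = 0.4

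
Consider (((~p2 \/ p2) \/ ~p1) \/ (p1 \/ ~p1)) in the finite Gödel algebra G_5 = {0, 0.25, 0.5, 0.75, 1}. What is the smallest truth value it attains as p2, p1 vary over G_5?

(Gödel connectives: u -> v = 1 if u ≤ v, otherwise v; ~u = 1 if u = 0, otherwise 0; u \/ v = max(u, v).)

The minimum is attained at p2 = 0.25, p1 = 0.25:
  ~p2: Gödel ¬ of 0.25 = 0 (operand ≠ 0)
  (~p2 \/ p2) = max(0, 0.25) = 0.25
  ~p1: Gödel ¬ of 0.25 = 0 (operand ≠ 0)
  ((~p2 \/ p2) \/ ~p1) = max(0.25, 0) = 0.25
  ~p1: Gödel ¬ of 0.25 = 0 (operand ≠ 0)
  (p1 \/ ~p1) = max(0.25, 0) = 0.25
  (((~p2 \/ p2) \/ ~p1) \/ (p1 \/ ~p1)) = max(0.25, 0.25) = 0.25
Checking all 25 assignments confirms none give a value below 0.25.

0.25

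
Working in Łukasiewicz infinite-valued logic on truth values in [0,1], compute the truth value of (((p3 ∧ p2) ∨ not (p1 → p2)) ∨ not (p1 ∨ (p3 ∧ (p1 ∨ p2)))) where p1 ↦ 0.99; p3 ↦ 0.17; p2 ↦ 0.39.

(p3 ∧ p2) = min(0.17, 0.39) = 0.17
(p1 → p2): min(1, 1 − 0.99 + 0.39) = 0.4
not (p1 → p2): Łukasiewicz ¬ gives 1 − 0.4 = 0.6
((p3 ∧ p2) ∨ not (p1 → p2)) = max(0.17, 0.6) = 0.6
(p1 ∨ p2) = max(0.99, 0.39) = 0.99
(p3 ∧ (p1 ∨ p2)) = min(0.17, 0.99) = 0.17
(p1 ∨ (p3 ∧ (p1 ∨ p2))) = max(0.99, 0.17) = 0.99
not (p1 ∨ (p3 ∧ (p1 ∨ p2))): Łukasiewicz ¬ gives 1 − 0.99 = 0.01
(((p3 ∧ p2) ∨ not (p1 → p2)) ∨ not (p1 ∨ (p3 ∧ (p1 ∨ p2)))) = max(0.6, 0.01) = 0.6

0.60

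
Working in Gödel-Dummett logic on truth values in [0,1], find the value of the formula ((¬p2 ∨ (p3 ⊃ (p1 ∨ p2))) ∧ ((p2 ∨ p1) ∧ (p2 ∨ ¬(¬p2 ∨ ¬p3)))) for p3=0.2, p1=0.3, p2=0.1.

¬p2: Gödel ¬ of 0.1 = 0 (operand ≠ 0)
(p1 ∨ p2) = max(0.3, 0.1) = 0.3
(p3 ⊃ (p1 ∨ p2)): 0.2 ≤ 0.3, so result = 1
(¬p2 ∨ (p3 ⊃ (p1 ∨ p2))) = max(0, 1) = 1
(p2 ∨ p1) = max(0.1, 0.3) = 0.3
¬p2: Gödel ¬ of 0.1 = 0 (operand ≠ 0)
¬p3: Gödel ¬ of 0.2 = 0 (operand ≠ 0)
(¬p2 ∨ ¬p3) = max(0, 0) = 0
¬(¬p2 ∨ ¬p3): Gödel ¬ of 0 = 1 (operand is 0)
(p2 ∨ ¬(¬p2 ∨ ¬p3)) = max(0.1, 1) = 1
((p2 ∨ p1) ∧ (p2 ∨ ¬(¬p2 ∨ ¬p3))) = min(0.3, 1) = 0.3
((¬p2 ∨ (p3 ⊃ (p1 ∨ p2))) ∧ ((p2 ∨ p1) ∧ (p2 ∨ ¬(¬p2 ∨ ¬p3)))) = min(1, 0.3) = 0.3

0.30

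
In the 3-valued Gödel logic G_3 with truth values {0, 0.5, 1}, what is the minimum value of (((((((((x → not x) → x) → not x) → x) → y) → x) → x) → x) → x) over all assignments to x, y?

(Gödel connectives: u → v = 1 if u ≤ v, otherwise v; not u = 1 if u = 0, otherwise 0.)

0.50

The minimum is attained at x = 0.5, y = 0:
  not x: Gödel ¬ of 0.5 = 0 (operand ≠ 0)
  (x → not x): 0.5 > 0, so result = 0
  ((x → not x) → x): 0 ≤ 0.5, so result = 1
  not x: Gödel ¬ of 0.5 = 0 (operand ≠ 0)
  (((x → not x) → x) → not x): 1 > 0, so result = 0
  ((((x → not x) → x) → not x) → x): 0 ≤ 0.5, so result = 1
  (((((x → not x) → x) → not x) → x) → y): 1 > 0, so result = 0
  ((((((x → not x) → x) → not x) → x) → y) → x): 0 ≤ 0.5, so result = 1
  (((((((x → not x) → x) → not x) → x) → y) → x) → x): 1 > 0.5, so result = 0.5
  ((((((((x → not x) → x) → not x) → x) → y) → x) → x) → x): 0.5 ≤ 0.5, so result = 1
  (((((((((x → not x) → x) → not x) → x) → y) → x) → x) → x) → x): 1 > 0.5, so result = 0.5
Checking all 9 assignments confirms none give a value below 0.50.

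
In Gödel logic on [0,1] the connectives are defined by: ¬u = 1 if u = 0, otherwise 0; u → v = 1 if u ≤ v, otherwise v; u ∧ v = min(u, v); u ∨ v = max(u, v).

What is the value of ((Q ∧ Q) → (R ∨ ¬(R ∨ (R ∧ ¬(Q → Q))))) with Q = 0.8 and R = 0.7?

(Q ∧ Q) = min(0.8, 0.8) = 0.8
(Q → Q): 0.8 ≤ 0.8, so result = 1
¬(Q → Q): Gödel ¬ of 1 = 0 (operand ≠ 0)
(R ∧ ¬(Q → Q)) = min(0.7, 0) = 0
(R ∨ (R ∧ ¬(Q → Q))) = max(0.7, 0) = 0.7
¬(R ∨ (R ∧ ¬(Q → Q))): Gödel ¬ of 0.7 = 0 (operand ≠ 0)
(R ∨ ¬(R ∨ (R ∧ ¬(Q → Q)))) = max(0.7, 0) = 0.7
((Q ∧ Q) → (R ∨ ¬(R ∨ (R ∧ ¬(Q → Q))))): 0.8 > 0.7, so result = 0.7

0.70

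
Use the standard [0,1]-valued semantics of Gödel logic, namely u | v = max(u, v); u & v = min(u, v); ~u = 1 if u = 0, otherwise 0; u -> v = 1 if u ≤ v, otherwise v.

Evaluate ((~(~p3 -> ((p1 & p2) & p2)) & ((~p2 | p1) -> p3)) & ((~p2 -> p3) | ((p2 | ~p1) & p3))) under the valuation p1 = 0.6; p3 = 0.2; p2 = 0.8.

0.00

~p3: Gödel ¬ of 0.2 = 0 (operand ≠ 0)
(p1 & p2) = min(0.6, 0.8) = 0.6
((p1 & p2) & p2) = min(0.6, 0.8) = 0.6
(~p3 -> ((p1 & p2) & p2)): 0 ≤ 0.6, so result = 1
~(~p3 -> ((p1 & p2) & p2)): Gödel ¬ of 1 = 0 (operand ≠ 0)
~p2: Gödel ¬ of 0.8 = 0 (operand ≠ 0)
(~p2 | p1) = max(0, 0.6) = 0.6
((~p2 | p1) -> p3): 0.6 > 0.2, so result = 0.2
(~(~p3 -> ((p1 & p2) & p2)) & ((~p2 | p1) -> p3)) = min(0, 0.2) = 0
~p2: Gödel ¬ of 0.8 = 0 (operand ≠ 0)
(~p2 -> p3): 0 ≤ 0.2, so result = 1
~p1: Gödel ¬ of 0.6 = 0 (operand ≠ 0)
(p2 | ~p1) = max(0.8, 0) = 0.8
((p2 | ~p1) & p3) = min(0.8, 0.2) = 0.2
((~p2 -> p3) | ((p2 | ~p1) & p3)) = max(1, 0.2) = 1
((~(~p3 -> ((p1 & p2) & p2)) & ((~p2 | p1) -> p3)) & ((~p2 -> p3) | ((p2 | ~p1) & p3))) = min(0, 1) = 0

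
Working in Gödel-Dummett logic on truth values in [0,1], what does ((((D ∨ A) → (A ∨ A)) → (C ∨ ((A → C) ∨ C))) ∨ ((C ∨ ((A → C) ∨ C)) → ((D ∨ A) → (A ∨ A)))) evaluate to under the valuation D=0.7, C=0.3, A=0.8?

1.00

(D ∨ A) = max(0.7, 0.8) = 0.8
(A ∨ A) = max(0.8, 0.8) = 0.8
((D ∨ A) → (A ∨ A)): 0.8 ≤ 0.8, so result = 1
(A → C): 0.8 > 0.3, so result = 0.3
((A → C) ∨ C) = max(0.3, 0.3) = 0.3
(C ∨ ((A → C) ∨ C)) = max(0.3, 0.3) = 0.3
(((D ∨ A) → (A ∨ A)) → (C ∨ ((A → C) ∨ C))): 1 > 0.3, so result = 0.3
(A → C): 0.8 > 0.3, so result = 0.3
((A → C) ∨ C) = max(0.3, 0.3) = 0.3
(C ∨ ((A → C) ∨ C)) = max(0.3, 0.3) = 0.3
(D ∨ A) = max(0.7, 0.8) = 0.8
(A ∨ A) = max(0.8, 0.8) = 0.8
((D ∨ A) → (A ∨ A)): 0.8 ≤ 0.8, so result = 1
((C ∨ ((A → C) ∨ C)) → ((D ∨ A) → (A ∨ A))): 0.3 ≤ 1, so result = 1
((((D ∨ A) → (A ∨ A)) → (C ∨ ((A → C) ∨ C))) ∨ ((C ∨ ((A → C) ∨ C)) → ((D ∨ A) → (A ∨ A)))) = max(0.3, 1) = 1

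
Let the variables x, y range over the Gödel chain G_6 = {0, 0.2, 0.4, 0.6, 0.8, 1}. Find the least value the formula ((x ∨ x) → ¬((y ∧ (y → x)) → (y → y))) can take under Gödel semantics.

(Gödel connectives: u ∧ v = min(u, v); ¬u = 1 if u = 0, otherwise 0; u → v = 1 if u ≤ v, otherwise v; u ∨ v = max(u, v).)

The minimum is attained at x = 0.2, y = 0:
  (x ∨ x) = max(0.2, 0.2) = 0.2
  (y → x): 0 ≤ 0.2, so result = 1
  (y ∧ (y → x)) = min(0, 1) = 0
  (y → y): 0 ≤ 0, so result = 1
  ((y ∧ (y → x)) → (y → y)): 0 ≤ 1, so result = 1
  ¬((y ∧ (y → x)) → (y → y)): Gödel ¬ of 1 = 0 (operand ≠ 0)
  ((x ∨ x) → ¬((y ∧ (y → x)) → (y → y))): 0.2 > 0, so result = 0
Checking all 36 assignments confirms none give a value below 0.00.

0.00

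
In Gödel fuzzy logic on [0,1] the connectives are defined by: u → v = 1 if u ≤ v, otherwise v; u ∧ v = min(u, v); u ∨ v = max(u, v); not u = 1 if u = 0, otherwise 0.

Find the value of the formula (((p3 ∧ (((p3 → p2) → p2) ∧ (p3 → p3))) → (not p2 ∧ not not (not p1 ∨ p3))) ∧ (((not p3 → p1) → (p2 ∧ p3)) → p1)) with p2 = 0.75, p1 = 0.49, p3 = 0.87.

(p3 → p2): 0.87 > 0.75, so result = 0.75
((p3 → p2) → p2): 0.75 ≤ 0.75, so result = 1
(p3 → p3): 0.87 ≤ 0.87, so result = 1
(((p3 → p2) → p2) ∧ (p3 → p3)) = min(1, 1) = 1
(p3 ∧ (((p3 → p2) → p2) ∧ (p3 → p3))) = min(0.87, 1) = 0.87
not p2: Gödel ¬ of 0.75 = 0 (operand ≠ 0)
not p1: Gödel ¬ of 0.49 = 0 (operand ≠ 0)
(not p1 ∨ p3) = max(0, 0.87) = 0.87
not (not p1 ∨ p3): Gödel ¬ of 0.87 = 0 (operand ≠ 0)
not not (not p1 ∨ p3): Gödel ¬ of 0 = 1 (operand is 0)
(not p2 ∧ not not (not p1 ∨ p3)) = min(0, 1) = 0
((p3 ∧ (((p3 → p2) → p2) ∧ (p3 → p3))) → (not p2 ∧ not not (not p1 ∨ p3))): 0.87 > 0, so result = 0
not p3: Gödel ¬ of 0.87 = 0 (operand ≠ 0)
(not p3 → p1): 0 ≤ 0.49, so result = 1
(p2 ∧ p3) = min(0.75, 0.87) = 0.75
((not p3 → p1) → (p2 ∧ p3)): 1 > 0.75, so result = 0.75
(((not p3 → p1) → (p2 ∧ p3)) → p1): 0.75 > 0.49, so result = 0.49
(((p3 ∧ (((p3 → p2) → p2) ∧ (p3 → p3))) → (not p2 ∧ not not (not p1 ∨ p3))) ∧ (((not p3 → p1) → (p2 ∧ p3)) → p1)) = min(0, 0.49) = 0

0.00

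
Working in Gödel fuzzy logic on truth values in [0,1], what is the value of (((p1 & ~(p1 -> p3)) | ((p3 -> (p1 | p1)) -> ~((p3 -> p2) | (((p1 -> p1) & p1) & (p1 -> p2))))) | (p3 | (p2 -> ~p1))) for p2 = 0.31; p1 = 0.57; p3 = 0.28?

0.28

(p1 -> p3): 0.57 > 0.28, so result = 0.28
~(p1 -> p3): Gödel ¬ of 0.28 = 0 (operand ≠ 0)
(p1 & ~(p1 -> p3)) = min(0.57, 0) = 0
(p1 | p1) = max(0.57, 0.57) = 0.57
(p3 -> (p1 | p1)): 0.28 ≤ 0.57, so result = 1
(p3 -> p2): 0.28 ≤ 0.31, so result = 1
(p1 -> p1): 0.57 ≤ 0.57, so result = 1
((p1 -> p1) & p1) = min(1, 0.57) = 0.57
(p1 -> p2): 0.57 > 0.31, so result = 0.31
(((p1 -> p1) & p1) & (p1 -> p2)) = min(0.57, 0.31) = 0.31
((p3 -> p2) | (((p1 -> p1) & p1) & (p1 -> p2))) = max(1, 0.31) = 1
~((p3 -> p2) | (((p1 -> p1) & p1) & (p1 -> p2))): Gödel ¬ of 1 = 0 (operand ≠ 0)
((p3 -> (p1 | p1)) -> ~((p3 -> p2) | (((p1 -> p1) & p1) & (p1 -> p2)))): 1 > 0, so result = 0
((p1 & ~(p1 -> p3)) | ((p3 -> (p1 | p1)) -> ~((p3 -> p2) | (((p1 -> p1) & p1) & (p1 -> p2))))) = max(0, 0) = 0
~p1: Gödel ¬ of 0.57 = 0 (operand ≠ 0)
(p2 -> ~p1): 0.31 > 0, so result = 0
(p3 | (p2 -> ~p1)) = max(0.28, 0) = 0.28
(((p1 & ~(p1 -> p3)) | ((p3 -> (p1 | p1)) -> ~((p3 -> p2) | (((p1 -> p1) & p1) & (p1 -> p2))))) | (p3 | (p2 -> ~p1))) = max(0, 0.28) = 0.28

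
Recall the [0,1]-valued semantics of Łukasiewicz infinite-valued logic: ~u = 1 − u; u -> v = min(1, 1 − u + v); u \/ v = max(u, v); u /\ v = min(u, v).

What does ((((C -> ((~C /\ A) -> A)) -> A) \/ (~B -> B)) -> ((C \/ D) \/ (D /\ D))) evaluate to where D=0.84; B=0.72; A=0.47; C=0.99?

0.99

~C: Łukasiewicz ¬ gives 1 − 0.99 = 0.01
(~C /\ A) = min(0.01, 0.47) = 0.01
((~C /\ A) -> A): min(1, 1 − 0.01 + 0.47) = 1
(C -> ((~C /\ A) -> A)): min(1, 1 − 0.99 + 1) = 1
((C -> ((~C /\ A) -> A)) -> A): min(1, 1 − 1 + 0.47) = 0.47
~B: Łukasiewicz ¬ gives 1 − 0.72 = 0.28
(~B -> B): min(1, 1 − 0.28 + 0.72) = 1
(((C -> ((~C /\ A) -> A)) -> A) \/ (~B -> B)) = max(0.47, 1) = 1
(C \/ D) = max(0.99, 0.84) = 0.99
(D /\ D) = min(0.84, 0.84) = 0.84
((C \/ D) \/ (D /\ D)) = max(0.99, 0.84) = 0.99
((((C -> ((~C /\ A) -> A)) -> A) \/ (~B -> B)) -> ((C \/ D) \/ (D /\ D))): min(1, 1 − 1 + 0.99) = 0.99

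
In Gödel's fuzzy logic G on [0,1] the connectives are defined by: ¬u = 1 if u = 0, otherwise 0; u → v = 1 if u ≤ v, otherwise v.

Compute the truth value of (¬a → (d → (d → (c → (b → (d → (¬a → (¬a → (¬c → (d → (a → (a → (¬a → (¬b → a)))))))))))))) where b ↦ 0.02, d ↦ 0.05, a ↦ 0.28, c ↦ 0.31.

¬a: Gödel ¬ of 0.28 = 0 (operand ≠ 0)
¬a: Gödel ¬ of 0.28 = 0 (operand ≠ 0)
¬a: Gödel ¬ of 0.28 = 0 (operand ≠ 0)
¬c: Gödel ¬ of 0.31 = 0 (operand ≠ 0)
¬a: Gödel ¬ of 0.28 = 0 (operand ≠ 0)
¬b: Gödel ¬ of 0.02 = 0 (operand ≠ 0)
(¬b → a): 0 ≤ 0.28, so result = 1
(¬a → (¬b → a)): 0 ≤ 1, so result = 1
(a → (¬a → (¬b → a))): 0.28 ≤ 1, so result = 1
(a → (a → (¬a → (¬b → a)))): 0.28 ≤ 1, so result = 1
(d → (a → (a → (¬a → (¬b → a))))): 0.05 ≤ 1, so result = 1
(¬c → (d → (a → (a → (¬a → (¬b → a)))))): 0 ≤ 1, so result = 1
(¬a → (¬c → (d → (a → (a → (¬a → (¬b → a))))))): 0 ≤ 1, so result = 1
(¬a → (¬a → (¬c → (d → (a → (a → (¬a → (¬b → a)))))))): 0 ≤ 1, so result = 1
(d → (¬a → (¬a → (¬c → (d → (a → (a → (¬a → (¬b → a))))))))): 0.05 ≤ 1, so result = 1
(b → (d → (¬a → (¬a → (¬c → (d → (a → (a → (¬a → (¬b → a)))))))))): 0.02 ≤ 1, so result = 1
(c → (b → (d → (¬a → (¬a → (¬c → (d → (a → (a → (¬a → (¬b → a))))))))))): 0.31 ≤ 1, so result = 1
(d → (c → (b → (d → (¬a → (¬a → (¬c → (d → (a → (a → (¬a → (¬b → a)))))))))))): 0.05 ≤ 1, so result = 1
(d → (d → (c → (b → (d → (¬a → (¬a → (¬c → (d → (a → (a → (¬a → (¬b → a))))))))))))): 0.05 ≤ 1, so result = 1
(¬a → (d → (d → (c → (b → (d → (¬a → (¬a → (¬c → (d → (a → (a → (¬a → (¬b → a)))))))))))))): 0 ≤ 1, so result = 1

1.00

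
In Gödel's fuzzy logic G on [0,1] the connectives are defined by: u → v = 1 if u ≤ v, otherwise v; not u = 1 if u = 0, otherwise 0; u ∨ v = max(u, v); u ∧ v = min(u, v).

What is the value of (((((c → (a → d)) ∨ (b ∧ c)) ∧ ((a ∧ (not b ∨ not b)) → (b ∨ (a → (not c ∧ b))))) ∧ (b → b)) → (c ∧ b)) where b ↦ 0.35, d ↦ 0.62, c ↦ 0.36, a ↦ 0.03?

0.35

(a → d): 0.03 ≤ 0.62, so result = 1
(c → (a → d)): 0.36 ≤ 1, so result = 1
(b ∧ c) = min(0.35, 0.36) = 0.35
((c → (a → d)) ∨ (b ∧ c)) = max(1, 0.35) = 1
not b: Gödel ¬ of 0.35 = 0 (operand ≠ 0)
not b: Gödel ¬ of 0.35 = 0 (operand ≠ 0)
(not b ∨ not b) = max(0, 0) = 0
(a ∧ (not b ∨ not b)) = min(0.03, 0) = 0
not c: Gödel ¬ of 0.36 = 0 (operand ≠ 0)
(not c ∧ b) = min(0, 0.35) = 0
(a → (not c ∧ b)): 0.03 > 0, so result = 0
(b ∨ (a → (not c ∧ b))) = max(0.35, 0) = 0.35
((a ∧ (not b ∨ not b)) → (b ∨ (a → (not c ∧ b)))): 0 ≤ 0.35, so result = 1
(((c → (a → d)) ∨ (b ∧ c)) ∧ ((a ∧ (not b ∨ not b)) → (b ∨ (a → (not c ∧ b))))) = min(1, 1) = 1
(b → b): 0.35 ≤ 0.35, so result = 1
((((c → (a → d)) ∨ (b ∧ c)) ∧ ((a ∧ (not b ∨ not b)) → (b ∨ (a → (not c ∧ b))))) ∧ (b → b)) = min(1, 1) = 1
(c ∧ b) = min(0.36, 0.35) = 0.35
(((((c → (a → d)) ∨ (b ∧ c)) ∧ ((a ∧ (not b ∨ not b)) → (b ∨ (a → (not c ∧ b))))) ∧ (b → b)) → (c ∧ b)): 1 > 0.35, so result = 0.35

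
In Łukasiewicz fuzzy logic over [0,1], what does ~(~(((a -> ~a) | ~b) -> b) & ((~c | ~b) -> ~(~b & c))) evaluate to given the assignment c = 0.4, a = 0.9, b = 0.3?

0.60

~a: Łukasiewicz ¬ gives 1 − 0.9 = 0.1
(a -> ~a): min(1, 1 − 0.9 + 0.1) = 0.2
~b: Łukasiewicz ¬ gives 1 − 0.3 = 0.7
((a -> ~a) | ~b) = max(0.2, 0.7) = 0.7
(((a -> ~a) | ~b) -> b): min(1, 1 − 0.7 + 0.3) = 0.6
~(((a -> ~a) | ~b) -> b): Łukasiewicz ¬ gives 1 − 0.6 = 0.4
~c: Łukasiewicz ¬ gives 1 − 0.4 = 0.6
~b: Łukasiewicz ¬ gives 1 − 0.3 = 0.7
(~c | ~b) = max(0.6, 0.7) = 0.7
~b: Łukasiewicz ¬ gives 1 − 0.3 = 0.7
(~b & c) = min(0.7, 0.4) = 0.4
~(~b & c): Łukasiewicz ¬ gives 1 − 0.4 = 0.6
((~c | ~b) -> ~(~b & c)): min(1, 1 − 0.7 + 0.6) = 0.9
(~(((a -> ~a) | ~b) -> b) & ((~c | ~b) -> ~(~b & c))) = min(0.4, 0.9) = 0.4
~(~(((a -> ~a) | ~b) -> b) & ((~c | ~b) -> ~(~b & c))): Łukasiewicz ¬ gives 1 − 0.4 = 0.6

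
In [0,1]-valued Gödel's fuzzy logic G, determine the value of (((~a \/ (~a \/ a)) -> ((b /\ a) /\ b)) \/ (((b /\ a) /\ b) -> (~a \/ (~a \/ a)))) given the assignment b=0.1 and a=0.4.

1.00

~a: Gödel ¬ of 0.4 = 0 (operand ≠ 0)
~a: Gödel ¬ of 0.4 = 0 (operand ≠ 0)
(~a \/ a) = max(0, 0.4) = 0.4
(~a \/ (~a \/ a)) = max(0, 0.4) = 0.4
(b /\ a) = min(0.1, 0.4) = 0.1
((b /\ a) /\ b) = min(0.1, 0.1) = 0.1
((~a \/ (~a \/ a)) -> ((b /\ a) /\ b)): 0.4 > 0.1, so result = 0.1
(b /\ a) = min(0.1, 0.4) = 0.1
((b /\ a) /\ b) = min(0.1, 0.1) = 0.1
~a: Gödel ¬ of 0.4 = 0 (operand ≠ 0)
~a: Gödel ¬ of 0.4 = 0 (operand ≠ 0)
(~a \/ a) = max(0, 0.4) = 0.4
(~a \/ (~a \/ a)) = max(0, 0.4) = 0.4
(((b /\ a) /\ b) -> (~a \/ (~a \/ a))): 0.1 ≤ 0.4, so result = 1
(((~a \/ (~a \/ a)) -> ((b /\ a) /\ b)) \/ (((b /\ a) /\ b) -> (~a \/ (~a \/ a)))) = max(0.1, 1) = 1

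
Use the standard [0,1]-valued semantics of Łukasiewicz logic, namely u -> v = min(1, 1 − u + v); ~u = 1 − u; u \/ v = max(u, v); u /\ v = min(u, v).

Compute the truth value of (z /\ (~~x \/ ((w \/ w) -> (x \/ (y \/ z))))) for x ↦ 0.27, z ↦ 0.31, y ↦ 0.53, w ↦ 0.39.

~x: Łukasiewicz ¬ gives 1 − 0.27 = 0.73
~~x: Łukasiewicz ¬ gives 1 − 0.73 = 0.27
(w \/ w) = max(0.39, 0.39) = 0.39
(y \/ z) = max(0.53, 0.31) = 0.53
(x \/ (y \/ z)) = max(0.27, 0.53) = 0.53
((w \/ w) -> (x \/ (y \/ z))): min(1, 1 − 0.39 + 0.53) = 1
(~~x \/ ((w \/ w) -> (x \/ (y \/ z)))) = max(0.27, 1) = 1
(z /\ (~~x \/ ((w \/ w) -> (x \/ (y \/ z))))) = min(0.31, 1) = 0.31

0.31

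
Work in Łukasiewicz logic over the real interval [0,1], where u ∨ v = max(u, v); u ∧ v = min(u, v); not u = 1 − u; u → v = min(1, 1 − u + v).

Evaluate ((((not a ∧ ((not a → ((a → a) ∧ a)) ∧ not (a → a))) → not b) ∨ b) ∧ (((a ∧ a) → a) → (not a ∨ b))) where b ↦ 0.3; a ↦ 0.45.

not a: Łukasiewicz ¬ gives 1 − 0.45 = 0.55
not a: Łukasiewicz ¬ gives 1 − 0.45 = 0.55
(a → a): min(1, 1 − 0.45 + 0.45) = 1
((a → a) ∧ a) = min(1, 0.45) = 0.45
(not a → ((a → a) ∧ a)): min(1, 1 − 0.55 + 0.45) = 0.9
(a → a): min(1, 1 − 0.45 + 0.45) = 1
not (a → a): Łukasiewicz ¬ gives 1 − 1 = 0
((not a → ((a → a) ∧ a)) ∧ not (a → a)) = min(0.9, 0) = 0
(not a ∧ ((not a → ((a → a) ∧ a)) ∧ not (a → a))) = min(0.55, 0) = 0
not b: Łukasiewicz ¬ gives 1 − 0.3 = 0.7
((not a ∧ ((not a → ((a → a) ∧ a)) ∧ not (a → a))) → not b): min(1, 1 − 0 + 0.7) = 1
(((not a ∧ ((not a → ((a → a) ∧ a)) ∧ not (a → a))) → not b) ∨ b) = max(1, 0.3) = 1
(a ∧ a) = min(0.45, 0.45) = 0.45
((a ∧ a) → a): min(1, 1 − 0.45 + 0.45) = 1
not a: Łukasiewicz ¬ gives 1 − 0.45 = 0.55
(not a ∨ b) = max(0.55, 0.3) = 0.55
(((a ∧ a) → a) → (not a ∨ b)): min(1, 1 − 1 + 0.55) = 0.55
((((not a ∧ ((not a → ((a → a) ∧ a)) ∧ not (a → a))) → not b) ∨ b) ∧ (((a ∧ a) → a) → (not a ∨ b))) = min(1, 0.55) = 0.55

0.55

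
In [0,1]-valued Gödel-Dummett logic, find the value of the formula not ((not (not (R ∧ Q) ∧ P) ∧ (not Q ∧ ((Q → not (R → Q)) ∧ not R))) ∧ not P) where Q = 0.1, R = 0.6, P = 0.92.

(R ∧ Q) = min(0.6, 0.1) = 0.1
not (R ∧ Q): Gödel ¬ of 0.1 = 0 (operand ≠ 0)
(not (R ∧ Q) ∧ P) = min(0, 0.92) = 0
not (not (R ∧ Q) ∧ P): Gödel ¬ of 0 = 1 (operand is 0)
not Q: Gödel ¬ of 0.1 = 0 (operand ≠ 0)
(R → Q): 0.6 > 0.1, so result = 0.1
not (R → Q): Gödel ¬ of 0.1 = 0 (operand ≠ 0)
(Q → not (R → Q)): 0.1 > 0, so result = 0
not R: Gödel ¬ of 0.6 = 0 (operand ≠ 0)
((Q → not (R → Q)) ∧ not R) = min(0, 0) = 0
(not Q ∧ ((Q → not (R → Q)) ∧ not R)) = min(0, 0) = 0
(not (not (R ∧ Q) ∧ P) ∧ (not Q ∧ ((Q → not (R → Q)) ∧ not R))) = min(1, 0) = 0
not P: Gödel ¬ of 0.92 = 0 (operand ≠ 0)
((not (not (R ∧ Q) ∧ P) ∧ (not Q ∧ ((Q → not (R → Q)) ∧ not R))) ∧ not P) = min(0, 0) = 0
not ((not (not (R ∧ Q) ∧ P) ∧ (not Q ∧ ((Q → not (R → Q)) ∧ not R))) ∧ not P): Gödel ¬ of 0 = 1 (operand is 0)

1.00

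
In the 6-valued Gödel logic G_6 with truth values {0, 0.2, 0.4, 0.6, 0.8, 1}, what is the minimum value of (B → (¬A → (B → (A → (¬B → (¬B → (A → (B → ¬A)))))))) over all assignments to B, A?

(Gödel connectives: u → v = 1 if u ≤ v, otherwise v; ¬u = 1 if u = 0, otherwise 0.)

Every assignment gives 1. For instance at B = 0, A = 0:
  ¬A: Gödel ¬ of 0 = 1 (operand is 0)
  ¬B: Gödel ¬ of 0 = 1 (operand is 0)
  ¬B: Gödel ¬ of 0 = 1 (operand is 0)
  ¬A: Gödel ¬ of 0 = 1 (operand is 0)
  (B → ¬A): 0 ≤ 1, so result = 1
  (A → (B → ¬A)): 0 ≤ 1, so result = 1
  (¬B → (A → (B → ¬A))): 1 ≤ 1, so result = 1
  (¬B → (¬B → (A → (B → ¬A)))): 1 ≤ 1, so result = 1
  (A → (¬B → (¬B → (A → (B → ¬A))))): 0 ≤ 1, so result = 1
  (B → (A → (¬B → (¬B → (A → (B → ¬A)))))): 0 ≤ 1, so result = 1
  (¬A → (B → (A → (¬B → (¬B → (A → (B → ¬A))))))): 1 ≤ 1, so result = 1
  (B → (¬A → (B → (A → (¬B → (¬B → (A → (B → ¬A)))))))): 0 ≤ 1, so result = 1
All 36 assignments give value 1 — the formula is a G_6-tautology.

1.00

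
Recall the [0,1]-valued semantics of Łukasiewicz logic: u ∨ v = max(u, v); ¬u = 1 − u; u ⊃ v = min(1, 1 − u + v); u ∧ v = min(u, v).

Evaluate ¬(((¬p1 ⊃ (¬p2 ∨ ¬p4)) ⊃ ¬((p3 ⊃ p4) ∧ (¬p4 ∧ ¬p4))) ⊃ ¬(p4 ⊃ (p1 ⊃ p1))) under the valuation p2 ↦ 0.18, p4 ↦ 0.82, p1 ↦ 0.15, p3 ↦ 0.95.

0.85

¬p1: Łukasiewicz ¬ gives 1 − 0.15 = 0.85
¬p2: Łukasiewicz ¬ gives 1 − 0.18 = 0.82
¬p4: Łukasiewicz ¬ gives 1 − 0.82 = 0.18
(¬p2 ∨ ¬p4) = max(0.82, 0.18) = 0.82
(¬p1 ⊃ (¬p2 ∨ ¬p4)): min(1, 1 − 0.85 + 0.82) = 0.97
(p3 ⊃ p4): min(1, 1 − 0.95 + 0.82) = 0.87
¬p4: Łukasiewicz ¬ gives 1 − 0.82 = 0.18
¬p4: Łukasiewicz ¬ gives 1 − 0.82 = 0.18
(¬p4 ∧ ¬p4) = min(0.18, 0.18) = 0.18
((p3 ⊃ p4) ∧ (¬p4 ∧ ¬p4)) = min(0.87, 0.18) = 0.18
¬((p3 ⊃ p4) ∧ (¬p4 ∧ ¬p4)): Łukasiewicz ¬ gives 1 − 0.18 = 0.82
((¬p1 ⊃ (¬p2 ∨ ¬p4)) ⊃ ¬((p3 ⊃ p4) ∧ (¬p4 ∧ ¬p4))): min(1, 1 − 0.97 + 0.82) = 0.85
(p1 ⊃ p1): min(1, 1 − 0.15 + 0.15) = 1
(p4 ⊃ (p1 ⊃ p1)): min(1, 1 − 0.82 + 1) = 1
¬(p4 ⊃ (p1 ⊃ p1)): Łukasiewicz ¬ gives 1 − 1 = 0
(((¬p1 ⊃ (¬p2 ∨ ¬p4)) ⊃ ¬((p3 ⊃ p4) ∧ (¬p4 ∧ ¬p4))) ⊃ ¬(p4 ⊃ (p1 ⊃ p1))): min(1, 1 − 0.85 + 0) = 0.15
¬(((¬p1 ⊃ (¬p2 ∨ ¬p4)) ⊃ ¬((p3 ⊃ p4) ∧ (¬p4 ∧ ¬p4))) ⊃ ¬(p4 ⊃ (p1 ⊃ p1))): Łukasiewicz ¬ gives 1 − 0.15 = 0.85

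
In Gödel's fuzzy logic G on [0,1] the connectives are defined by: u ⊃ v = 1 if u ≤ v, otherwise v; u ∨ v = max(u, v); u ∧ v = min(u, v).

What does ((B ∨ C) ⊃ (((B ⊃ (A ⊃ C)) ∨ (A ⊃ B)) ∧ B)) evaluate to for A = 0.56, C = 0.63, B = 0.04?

(B ∨ C) = max(0.04, 0.63) = 0.63
(A ⊃ C): 0.56 ≤ 0.63, so result = 1
(B ⊃ (A ⊃ C)): 0.04 ≤ 1, so result = 1
(A ⊃ B): 0.56 > 0.04, so result = 0.04
((B ⊃ (A ⊃ C)) ∨ (A ⊃ B)) = max(1, 0.04) = 1
(((B ⊃ (A ⊃ C)) ∨ (A ⊃ B)) ∧ B) = min(1, 0.04) = 0.04
((B ∨ C) ⊃ (((B ⊃ (A ⊃ C)) ∨ (A ⊃ B)) ∧ B)): 0.63 > 0.04, so result = 0.04

0.04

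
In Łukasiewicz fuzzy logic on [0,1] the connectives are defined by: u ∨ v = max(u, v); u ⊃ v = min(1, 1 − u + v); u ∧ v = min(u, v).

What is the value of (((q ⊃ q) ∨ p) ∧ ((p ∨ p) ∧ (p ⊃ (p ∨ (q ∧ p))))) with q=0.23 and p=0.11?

0.11

(q ⊃ q): min(1, 1 − 0.23 + 0.23) = 1
((q ⊃ q) ∨ p) = max(1, 0.11) = 1
(p ∨ p) = max(0.11, 0.11) = 0.11
(q ∧ p) = min(0.23, 0.11) = 0.11
(p ∨ (q ∧ p)) = max(0.11, 0.11) = 0.11
(p ⊃ (p ∨ (q ∧ p))): min(1, 1 − 0.11 + 0.11) = 1
((p ∨ p) ∧ (p ⊃ (p ∨ (q ∧ p)))) = min(0.11, 1) = 0.11
(((q ⊃ q) ∨ p) ∧ ((p ∨ p) ∧ (p ⊃ (p ∨ (q ∧ p))))) = min(1, 0.11) = 0.11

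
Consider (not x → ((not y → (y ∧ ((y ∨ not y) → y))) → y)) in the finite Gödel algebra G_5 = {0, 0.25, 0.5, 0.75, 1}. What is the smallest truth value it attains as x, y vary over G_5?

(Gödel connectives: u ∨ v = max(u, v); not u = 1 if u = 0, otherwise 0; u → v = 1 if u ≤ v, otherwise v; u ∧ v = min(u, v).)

The minimum is attained at x = 0, y = 0.25:
  not x: Gödel ¬ of 0 = 1 (operand is 0)
  not y: Gödel ¬ of 0.25 = 0 (operand ≠ 0)
  not y: Gödel ¬ of 0.25 = 0 (operand ≠ 0)
  (y ∨ not y) = max(0.25, 0) = 0.25
  ((y ∨ not y) → y): 0.25 ≤ 0.25, so result = 1
  (y ∧ ((y ∨ not y) → y)) = min(0.25, 1) = 0.25
  (not y → (y ∧ ((y ∨ not y) → y))): 0 ≤ 0.25, so result = 1
  ((not y → (y ∧ ((y ∨ not y) → y))) → y): 1 > 0.25, so result = 0.25
  (not x → ((not y → (y ∧ ((y ∨ not y) → y))) → y)): 1 > 0.25, so result = 0.25
Checking all 25 assignments confirms none give a value below 0.25.

0.25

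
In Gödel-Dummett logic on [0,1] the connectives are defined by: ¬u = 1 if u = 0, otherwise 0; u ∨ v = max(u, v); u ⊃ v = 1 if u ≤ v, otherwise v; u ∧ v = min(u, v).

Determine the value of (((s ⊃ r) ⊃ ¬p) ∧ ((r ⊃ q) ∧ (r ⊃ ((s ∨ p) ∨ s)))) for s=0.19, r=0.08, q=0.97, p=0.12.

(s ⊃ r): 0.19 > 0.08, so result = 0.08
¬p: Gödel ¬ of 0.12 = 0 (operand ≠ 0)
((s ⊃ r) ⊃ ¬p): 0.08 > 0, so result = 0
(r ⊃ q): 0.08 ≤ 0.97, so result = 1
(s ∨ p) = max(0.19, 0.12) = 0.19
((s ∨ p) ∨ s) = max(0.19, 0.19) = 0.19
(r ⊃ ((s ∨ p) ∨ s)): 0.08 ≤ 0.19, so result = 1
((r ⊃ q) ∧ (r ⊃ ((s ∨ p) ∨ s))) = min(1, 1) = 1
(((s ⊃ r) ⊃ ¬p) ∧ ((r ⊃ q) ∧ (r ⊃ ((s ∨ p) ∨ s)))) = min(0, 1) = 0

0.00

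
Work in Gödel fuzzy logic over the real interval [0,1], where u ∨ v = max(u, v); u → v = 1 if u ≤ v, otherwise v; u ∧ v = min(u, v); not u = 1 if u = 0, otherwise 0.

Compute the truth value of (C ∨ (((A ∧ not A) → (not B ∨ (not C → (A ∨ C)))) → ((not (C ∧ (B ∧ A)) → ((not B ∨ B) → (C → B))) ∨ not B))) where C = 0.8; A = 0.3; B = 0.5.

1.00

not A: Gödel ¬ of 0.3 = 0 (operand ≠ 0)
(A ∧ not A) = min(0.3, 0) = 0
not B: Gödel ¬ of 0.5 = 0 (operand ≠ 0)
not C: Gödel ¬ of 0.8 = 0 (operand ≠ 0)
(A ∨ C) = max(0.3, 0.8) = 0.8
(not C → (A ∨ C)): 0 ≤ 0.8, so result = 1
(not B ∨ (not C → (A ∨ C))) = max(0, 1) = 1
((A ∧ not A) → (not B ∨ (not C → (A ∨ C)))): 0 ≤ 1, so result = 1
(B ∧ A) = min(0.5, 0.3) = 0.3
(C ∧ (B ∧ A)) = min(0.8, 0.3) = 0.3
not (C ∧ (B ∧ A)): Gödel ¬ of 0.3 = 0 (operand ≠ 0)
not B: Gödel ¬ of 0.5 = 0 (operand ≠ 0)
(not B ∨ B) = max(0, 0.5) = 0.5
(C → B): 0.8 > 0.5, so result = 0.5
((not B ∨ B) → (C → B)): 0.5 ≤ 0.5, so result = 1
(not (C ∧ (B ∧ A)) → ((not B ∨ B) → (C → B))): 0 ≤ 1, so result = 1
not B: Gödel ¬ of 0.5 = 0 (operand ≠ 0)
((not (C ∧ (B ∧ A)) → ((not B ∨ B) → (C → B))) ∨ not B) = max(1, 0) = 1
(((A ∧ not A) → (not B ∨ (not C → (A ∨ C)))) → ((not (C ∧ (B ∧ A)) → ((not B ∨ B) → (C → B))) ∨ not B)): 1 ≤ 1, so result = 1
(C ∨ (((A ∧ not A) → (not B ∨ (not C → (A ∨ C)))) → ((not (C ∧ (B ∧ A)) → ((not B ∨ B) → (C → B))) ∨ not B))) = max(0.8, 1) = 1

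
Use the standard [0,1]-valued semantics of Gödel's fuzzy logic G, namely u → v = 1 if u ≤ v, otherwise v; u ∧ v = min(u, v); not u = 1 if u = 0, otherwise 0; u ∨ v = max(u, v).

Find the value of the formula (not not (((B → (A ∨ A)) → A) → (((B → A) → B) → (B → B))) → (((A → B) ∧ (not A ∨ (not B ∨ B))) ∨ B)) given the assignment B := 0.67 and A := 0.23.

0.67

(A ∨ A) = max(0.23, 0.23) = 0.23
(B → (A ∨ A)): 0.67 > 0.23, so result = 0.23
((B → (A ∨ A)) → A): 0.23 ≤ 0.23, so result = 1
(B → A): 0.67 > 0.23, so result = 0.23
((B → A) → B): 0.23 ≤ 0.67, so result = 1
(B → B): 0.67 ≤ 0.67, so result = 1
(((B → A) → B) → (B → B)): 1 ≤ 1, so result = 1
(((B → (A ∨ A)) → A) → (((B → A) → B) → (B → B))): 1 ≤ 1, so result = 1
not (((B → (A ∨ A)) → A) → (((B → A) → B) → (B → B))): Gödel ¬ of 1 = 0 (operand ≠ 0)
not not (((B → (A ∨ A)) → A) → (((B → A) → B) → (B → B))): Gödel ¬ of 0 = 1 (operand is 0)
(A → B): 0.23 ≤ 0.67, so result = 1
not A: Gödel ¬ of 0.23 = 0 (operand ≠ 0)
not B: Gödel ¬ of 0.67 = 0 (operand ≠ 0)
(not B ∨ B) = max(0, 0.67) = 0.67
(not A ∨ (not B ∨ B)) = max(0, 0.67) = 0.67
((A → B) ∧ (not A ∨ (not B ∨ B))) = min(1, 0.67) = 0.67
(((A → B) ∧ (not A ∨ (not B ∨ B))) ∨ B) = max(0.67, 0.67) = 0.67
(not not (((B → (A ∨ A)) → A) → (((B → A) → B) → (B → B))) → (((A → B) ∧ (not A ∨ (not B ∨ B))) ∨ B)): 1 > 0.67, so result = 0.67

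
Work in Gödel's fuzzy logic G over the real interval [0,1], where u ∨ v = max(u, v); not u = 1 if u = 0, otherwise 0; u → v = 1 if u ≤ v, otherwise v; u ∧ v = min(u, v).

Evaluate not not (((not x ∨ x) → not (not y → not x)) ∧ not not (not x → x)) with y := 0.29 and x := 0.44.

0.00

not x: Gödel ¬ of 0.44 = 0 (operand ≠ 0)
(not x ∨ x) = max(0, 0.44) = 0.44
not y: Gödel ¬ of 0.29 = 0 (operand ≠ 0)
not x: Gödel ¬ of 0.44 = 0 (operand ≠ 0)
(not y → not x): 0 ≤ 0, so result = 1
not (not y → not x): Gödel ¬ of 1 = 0 (operand ≠ 0)
((not x ∨ x) → not (not y → not x)): 0.44 > 0, so result = 0
not x: Gödel ¬ of 0.44 = 0 (operand ≠ 0)
(not x → x): 0 ≤ 0.44, so result = 1
not (not x → x): Gödel ¬ of 1 = 0 (operand ≠ 0)
not not (not x → x): Gödel ¬ of 0 = 1 (operand is 0)
(((not x ∨ x) → not (not y → not x)) ∧ not not (not x → x)) = min(0, 1) = 0
not (((not x ∨ x) → not (not y → not x)) ∧ not not (not x → x)): Gödel ¬ of 0 = 1 (operand is 0)
not not (((not x ∨ x) → not (not y → not x)) ∧ not not (not x → x)): Gödel ¬ of 1 = 0 (operand ≠ 0)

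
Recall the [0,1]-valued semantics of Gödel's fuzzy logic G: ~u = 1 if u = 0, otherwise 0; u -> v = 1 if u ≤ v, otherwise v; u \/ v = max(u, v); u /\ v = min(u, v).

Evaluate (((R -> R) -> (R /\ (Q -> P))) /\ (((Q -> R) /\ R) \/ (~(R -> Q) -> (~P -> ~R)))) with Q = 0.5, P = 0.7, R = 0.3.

(R -> R): 0.3 ≤ 0.3, so result = 1
(Q -> P): 0.5 ≤ 0.7, so result = 1
(R /\ (Q -> P)) = min(0.3, 1) = 0.3
((R -> R) -> (R /\ (Q -> P))): 1 > 0.3, so result = 0.3
(Q -> R): 0.5 > 0.3, so result = 0.3
((Q -> R) /\ R) = min(0.3, 0.3) = 0.3
(R -> Q): 0.3 ≤ 0.5, so result = 1
~(R -> Q): Gödel ¬ of 1 = 0 (operand ≠ 0)
~P: Gödel ¬ of 0.7 = 0 (operand ≠ 0)
~R: Gödel ¬ of 0.3 = 0 (operand ≠ 0)
(~P -> ~R): 0 ≤ 0, so result = 1
(~(R -> Q) -> (~P -> ~R)): 0 ≤ 1, so result = 1
(((Q -> R) /\ R) \/ (~(R -> Q) -> (~P -> ~R))) = max(0.3, 1) = 1
(((R -> R) -> (R /\ (Q -> P))) /\ (((Q -> R) /\ R) \/ (~(R -> Q) -> (~P -> ~R)))) = min(0.3, 1) = 0.3

0.30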